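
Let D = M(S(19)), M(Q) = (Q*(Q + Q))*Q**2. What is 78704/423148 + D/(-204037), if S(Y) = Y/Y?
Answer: 4014420438/21584462119 ≈ 0.18599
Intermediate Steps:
S(Y) = 1
M(Q) = 2*Q**4 (M(Q) = (Q*(2*Q))*Q**2 = (2*Q**2)*Q**2 = 2*Q**4)
D = 2 (D = 2*1**4 = 2*1 = 2)
78704/423148 + D/(-204037) = 78704/423148 + 2/(-204037) = 78704*(1/423148) + 2*(-1/204037) = 19676/105787 - 2/204037 = 4014420438/21584462119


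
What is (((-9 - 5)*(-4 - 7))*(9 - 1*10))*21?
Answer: -3234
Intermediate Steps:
(((-9 - 5)*(-4 - 7))*(9 - 1*10))*21 = ((-14*(-11))*(9 - 10))*21 = (154*(-1))*21 = -154*21 = -3234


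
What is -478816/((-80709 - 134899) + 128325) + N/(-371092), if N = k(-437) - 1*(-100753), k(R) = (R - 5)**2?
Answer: 151838806961/32390023036 ≈ 4.6878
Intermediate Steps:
k(R) = (-5 + R)**2
N = 296117 (N = (-5 - 437)**2 - 1*(-100753) = (-442)**2 + 100753 = 195364 + 100753 = 296117)
-478816/((-80709 - 134899) + 128325) + N/(-371092) = -478816/((-80709 - 134899) + 128325) + 296117/(-371092) = -478816/(-215608 + 128325) + 296117*(-1/371092) = -478816/(-87283) - 296117/371092 = -478816*(-1/87283) - 296117/371092 = 478816/87283 - 296117/371092 = 151838806961/32390023036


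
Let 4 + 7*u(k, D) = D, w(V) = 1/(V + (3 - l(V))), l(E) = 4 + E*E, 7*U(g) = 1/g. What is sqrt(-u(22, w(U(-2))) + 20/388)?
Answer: sqrt(15511018285)/143269 ≈ 0.86930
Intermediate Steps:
U(g) = 1/(7*g)
l(E) = 4 + E**2
w(V) = 1/(-1 + V - V**2) (w(V) = 1/(V + (3 - (4 + V**2))) = 1/(V + (3 + (-4 - V**2))) = 1/(V + (-1 - V**2)) = 1/(-1 + V - V**2))
u(k, D) = -4/7 + D/7
sqrt(-u(22, w(U(-2))) + 20/388) = sqrt(-(-4/7 + (-1/(1 + ((1/7)/(-2))**2 - 1/(7*(-2))))/7) + 20/388) = sqrt(-(-4/7 + (-1/(1 + ((1/7)*(-1/2))**2 - (-1)/(7*2)))/7) + 20*(1/388)) = sqrt(-(-4/7 + (-1/(1 + (-1/14)**2 - 1*(-1/14)))/7) + 5/97) = sqrt(-(-4/7 + (-1/(1 + 1/196 + 1/14))/7) + 5/97) = sqrt(-(-4/7 + (-1/211/196)/7) + 5/97) = sqrt(-(-4/7 + (-1*196/211)/7) + 5/97) = sqrt(-(-4/7 + (1/7)*(-196/211)) + 5/97) = sqrt(-(-4/7 - 28/211) + 5/97) = sqrt(-1*(-1040/1477) + 5/97) = sqrt(1040/1477 + 5/97) = sqrt(108265/143269) = sqrt(15511018285)/143269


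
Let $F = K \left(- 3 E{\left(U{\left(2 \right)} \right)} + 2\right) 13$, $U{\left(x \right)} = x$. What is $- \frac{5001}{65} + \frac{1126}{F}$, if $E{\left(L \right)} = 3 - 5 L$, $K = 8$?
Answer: $- \frac{457277}{5980} \approx -76.468$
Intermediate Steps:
$F = 2392$ ($F = 8 \left(- 3 \left(3 - 10\right) + 2\right) 13 = 8 \left(\left(-3\right) \left(-7\right) + 2\right) 13 = 8 \left(21 + 2\right) 13 = 8 \cdot 23 \cdot 13 = 184 \cdot 13 = 2392$)
$- \frac{5001}{65} + \frac{1126}{F} = - \frac{5001}{65} + \frac{1126}{2392} = \left(-5001\right) \frac{1}{65} + 1126 \cdot \frac{1}{2392} = - \frac{5001}{65} + \frac{563}{1196} = - \frac{457277}{5980}$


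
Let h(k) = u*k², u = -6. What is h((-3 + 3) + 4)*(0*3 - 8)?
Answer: 768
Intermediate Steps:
h(k) = -6*k²
h((-3 + 3) + 4)*(0*3 - 8) = (-6*((-3 + 3) + 4)²)*(0*3 - 8) = (-6*(0 + 4)²)*(0 - 8) = -6*4²*(-8) = -6*16*(-8) = -96*(-8) = 768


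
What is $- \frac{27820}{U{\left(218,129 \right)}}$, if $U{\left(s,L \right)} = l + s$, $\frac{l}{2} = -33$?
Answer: $- \frac{6955}{38} \approx -183.03$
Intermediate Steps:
$l = -66$ ($l = 2 \left(-33\right) = -66$)
$U{\left(s,L \right)} = -66 + s$
$- \frac{27820}{U{\left(218,129 \right)}} = - \frac{27820}{-66 + 218} = - \frac{27820}{152} = \left(-27820\right) \frac{1}{152} = - \frac{6955}{38}$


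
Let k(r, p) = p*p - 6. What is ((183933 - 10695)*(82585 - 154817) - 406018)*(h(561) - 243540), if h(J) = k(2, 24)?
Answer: 3040461763864980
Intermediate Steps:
k(r, p) = -6 + p² (k(r, p) = p² - 6 = -6 + p²)
h(J) = 570 (h(J) = -6 + 24² = -6 + 576 = 570)
((183933 - 10695)*(82585 - 154817) - 406018)*(h(561) - 243540) = ((183933 - 10695)*(82585 - 154817) - 406018)*(570 - 243540) = (173238*(-72232) - 406018)*(-242970) = (-12513327216 - 406018)*(-242970) = -12513733234*(-242970) = 3040461763864980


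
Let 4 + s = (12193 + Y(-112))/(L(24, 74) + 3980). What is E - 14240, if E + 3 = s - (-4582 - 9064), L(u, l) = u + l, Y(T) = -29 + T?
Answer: -1219413/2039 ≈ -598.04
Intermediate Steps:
L(u, l) = l + u
s = -2130/2039 (s = -4 + (12193 + (-29 - 112))/((74 + 24) + 3980) = -4 + (12193 - 141)/(98 + 3980) = -4 + 12052/4078 = -4 + 12052*(1/4078) = -4 + 6026/2039 = -2130/2039 ≈ -1.0446)
E = 27815947/2039 (E = -3 + (-2130/2039 - (-4582 - 9064)) = -3 + (-2130/2039 - 1*(-13646)) = -3 + (-2130/2039 + 13646) = -3 + 27822064/2039 = 27815947/2039 ≈ 13642.)
E - 14240 = 27815947/2039 - 14240 = -1219413/2039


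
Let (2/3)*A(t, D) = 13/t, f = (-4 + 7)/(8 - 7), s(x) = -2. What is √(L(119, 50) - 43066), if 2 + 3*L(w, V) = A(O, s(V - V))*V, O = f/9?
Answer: 5*I*√15153/3 ≈ 205.16*I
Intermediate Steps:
f = 3 (f = 3/1 = 3*1 = 3)
O = ⅓ (O = 3/9 = 3*(⅑) = ⅓ ≈ 0.33333)
A(t, D) = 39/(2*t) (A(t, D) = 3*(13/t)/2 = 39/(2*t))
L(w, V) = -⅔ + 39*V/2 (L(w, V) = -⅔ + ((39/(2*(⅓)))*V)/3 = -⅔ + (((39/2)*3)*V)/3 = -⅔ + (117*V/2)/3 = -⅔ + 39*V/2)
√(L(119, 50) - 43066) = √((-⅔ + (39/2)*50) - 43066) = √((-⅔ + 975) - 43066) = √(2923/3 - 43066) = √(-126275/3) = 5*I*√15153/3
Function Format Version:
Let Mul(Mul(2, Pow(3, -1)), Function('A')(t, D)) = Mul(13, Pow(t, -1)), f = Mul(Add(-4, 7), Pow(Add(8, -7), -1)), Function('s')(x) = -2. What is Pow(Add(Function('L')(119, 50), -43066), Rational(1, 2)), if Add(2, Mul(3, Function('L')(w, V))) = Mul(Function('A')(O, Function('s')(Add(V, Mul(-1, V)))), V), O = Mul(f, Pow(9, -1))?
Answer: Mul(Rational(5, 3), I, Pow(15153, Rational(1, 2))) ≈ Mul(205.16, I)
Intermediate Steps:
f = 3 (f = Mul(3, Pow(1, -1)) = Mul(3, 1) = 3)
O = Rational(1, 3) (O = Mul(3, Pow(9, -1)) = Mul(3, Rational(1, 9)) = Rational(1, 3) ≈ 0.33333)
Function('A')(t, D) = Mul(Rational(39, 2), Pow(t, -1)) (Function('A')(t, D) = Mul(Rational(3, 2), Mul(13, Pow(t, -1))) = Mul(Rational(39, 2), Pow(t, -1)))
Function('L')(w, V) = Add(Rational(-2, 3), Mul(Rational(39, 2), V)) (Function('L')(w, V) = Add(Rational(-2, 3), Mul(Rational(1, 3), Mul(Mul(Rational(39, 2), Pow(Rational(1, 3), -1)), V))) = Add(Rational(-2, 3), Mul(Rational(1, 3), Mul(Mul(Rational(39, 2), 3), V))) = Add(Rational(-2, 3), Mul(Rational(1, 3), Mul(Rational(117, 2), V))) = Add(Rational(-2, 3), Mul(Rational(39, 2), V)))
Pow(Add(Function('L')(119, 50), -43066), Rational(1, 2)) = Pow(Add(Add(Rational(-2, 3), Mul(Rational(39, 2), 50)), -43066), Rational(1, 2)) = Pow(Add(Add(Rational(-2, 3), 975), -43066), Rational(1, 2)) = Pow(Add(Rational(2923, 3), -43066), Rational(1, 2)) = Pow(Rational(-126275, 3), Rational(1, 2)) = Mul(Rational(5, 3), I, Pow(15153, Rational(1, 2)))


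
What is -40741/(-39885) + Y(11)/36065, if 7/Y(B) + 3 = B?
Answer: 2350974503/2301524040 ≈ 1.0215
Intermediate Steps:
Y(B) = 7/(-3 + B)
-40741/(-39885) + Y(11)/36065 = -40741/(-39885) + (7/(-3 + 11))/36065 = -40741*(-1/39885) + (7/8)*(1/36065) = 40741/39885 + (7*(⅛))*(1/36065) = 40741/39885 + (7/8)*(1/36065) = 40741/39885 + 7/288520 = 2350974503/2301524040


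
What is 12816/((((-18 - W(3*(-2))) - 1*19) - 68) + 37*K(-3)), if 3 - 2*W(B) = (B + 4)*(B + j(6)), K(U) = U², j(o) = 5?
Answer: 25632/455 ≈ 56.334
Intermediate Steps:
W(B) = 3/2 - (4 + B)*(5 + B)/2 (W(B) = 3/2 - (B + 4)*(B + 5)/2 = 3/2 - (4 + B)*(5 + B)/2)
12816/((((-18 - W(3*(-2))) - 1*19) - 68) + 37*K(-3)) = 12816/((((-18 - (-17/2 - 27*(-2)/2 - (3*(-2))²/2)) - 1*19) - 68) + 37*(-3)²) = 12816/((((-18 - (-17/2 - 9/2*(-6) - ½*(-6)²)) - 19) - 68) + 37*9) = 12816/((((-18 - (-17/2 + 27 - ½*36)) - 19) - 68) + 333) = 12816/((((-18 - (-17/2 + 27 - 18)) - 19) - 68) + 333) = 12816/((((-18 - 1*½) - 19) - 68) + 333) = 12816/((((-18 - ½) - 19) - 68) + 333) = 12816/(((-37/2 - 19) - 68) + 333) = 12816/((-75/2 - 68) + 333) = 12816/(-211/2 + 333) = 12816/(455/2) = 12816*(2/455) = 25632/455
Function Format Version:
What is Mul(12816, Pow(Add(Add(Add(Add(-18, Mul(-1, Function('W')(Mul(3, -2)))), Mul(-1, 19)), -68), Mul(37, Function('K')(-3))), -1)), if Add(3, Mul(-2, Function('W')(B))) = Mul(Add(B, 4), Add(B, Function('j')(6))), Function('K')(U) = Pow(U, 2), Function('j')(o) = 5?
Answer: Rational(25632, 455) ≈ 56.334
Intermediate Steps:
Function('W')(B) = Add(Rational(3, 2), Mul(Rational(-1, 2), Add(4, B), Add(5, B))) (Function('W')(B) = Add(Rational(3, 2), Mul(Rational(-1, 2), Mul(Add(B, 4), Add(B, 5)))) = Add(Rational(3, 2), Mul(Rational(-1, 2), Mul(Add(4, B), Add(5, B)))) = Add(Rational(3, 2), Mul(Rational(-1, 2), Add(4, B), Add(5, B))))
Mul(12816, Pow(Add(Add(Add(Add(-18, Mul(-1, Function('W')(Mul(3, -2)))), Mul(-1, 19)), -68), Mul(37, Function('K')(-3))), -1)) = Mul(12816, Pow(Add(Add(Add(Add(-18, Mul(-1, Add(Rational(-17, 2), Mul(Rational(-9, 2), Mul(3, -2)), Mul(Rational(-1, 2), Pow(Mul(3, -2), 2))))), Mul(-1, 19)), -68), Mul(37, Pow(-3, 2))), -1)) = Mul(12816, Pow(Add(Add(Add(Add(-18, Mul(-1, Add(Rational(-17, 2), Mul(Rational(-9, 2), -6), Mul(Rational(-1, 2), Pow(-6, 2))))), -19), -68), Mul(37, 9)), -1)) = Mul(12816, Pow(Add(Add(Add(Add(-18, Mul(-1, Add(Rational(-17, 2), 27, Mul(Rational(-1, 2), 36)))), -19), -68), 333), -1)) = Mul(12816, Pow(Add(Add(Add(Add(-18, Mul(-1, Add(Rational(-17, 2), 27, -18))), -19), -68), 333), -1)) = Mul(12816, Pow(Add(Add(Add(Add(-18, Mul(-1, Rational(1, 2))), -19), -68), 333), -1)) = Mul(12816, Pow(Add(Add(Add(Add(-18, Rational(-1, 2)), -19), -68), 333), -1)) = Mul(12816, Pow(Add(Add(Add(Rational(-37, 2), -19), -68), 333), -1)) = Mul(12816, Pow(Add(Add(Rational(-75, 2), -68), 333), -1)) = Mul(12816, Pow(Add(Rational(-211, 2), 333), -1)) = Mul(12816, Pow(Rational(455, 2), -1)) = Mul(12816, Rational(2, 455)) = Rational(25632, 455)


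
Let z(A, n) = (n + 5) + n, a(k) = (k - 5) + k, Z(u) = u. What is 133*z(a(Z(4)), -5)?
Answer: -665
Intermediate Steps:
a(k) = -5 + 2*k (a(k) = (-5 + k) + k = -5 + 2*k)
z(A, n) = 5 + 2*n (z(A, n) = (5 + n) + n = 5 + 2*n)
133*z(a(Z(4)), -5) = 133*(5 + 2*(-5)) = 133*(5 - 10) = 133*(-5) = -665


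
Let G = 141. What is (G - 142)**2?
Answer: 1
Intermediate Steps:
(G - 142)**2 = (141 - 142)**2 = (-1)**2 = 1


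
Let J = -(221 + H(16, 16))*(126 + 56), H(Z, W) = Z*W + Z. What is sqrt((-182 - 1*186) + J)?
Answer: I*sqrt(90094) ≈ 300.16*I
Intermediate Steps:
H(Z, W) = Z + W*Z (H(Z, W) = W*Z + Z = Z + W*Z)
J = -89726 (J = -(221 + 16*(1 + 16))*(126 + 56) = -(221 + 16*17)*182 = -(221 + 272)*182 = -493*182 = -1*89726 = -89726)
sqrt((-182 - 1*186) + J) = sqrt((-182 - 1*186) - 89726) = sqrt((-182 - 186) - 89726) = sqrt(-368 - 89726) = sqrt(-90094) = I*sqrt(90094)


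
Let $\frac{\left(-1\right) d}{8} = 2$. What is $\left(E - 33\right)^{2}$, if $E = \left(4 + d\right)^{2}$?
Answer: $12321$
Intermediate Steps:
$d = -16$ ($d = \left(-8\right) 2 = -16$)
$E = 144$ ($E = \left(4 - 16\right)^{2} = \left(-12\right)^{2} = 144$)
$\left(E - 33\right)^{2} = \left(144 - 33\right)^{2} = 111^{2} = 12321$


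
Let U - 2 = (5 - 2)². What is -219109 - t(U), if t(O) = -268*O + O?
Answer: -216172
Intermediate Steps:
U = 11 (U = 2 + (5 - 2)² = 2 + 3² = 2 + 9 = 11)
t(O) = -267*O
-219109 - t(U) = -219109 - (-267)*11 = -219109 - 1*(-2937) = -219109 + 2937 = -216172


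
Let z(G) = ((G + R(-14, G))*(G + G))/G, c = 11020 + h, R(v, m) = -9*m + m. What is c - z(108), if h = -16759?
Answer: -4227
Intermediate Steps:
R(v, m) = -8*m
c = -5739 (c = 11020 - 16759 = -5739)
z(G) = -14*G (z(G) = ((G - 8*G)*(G + G))/G = ((-7*G)*(2*G))/G = (-14*G²)/G = -14*G)
c - z(108) = -5739 - (-14)*108 = -5739 - 1*(-1512) = -5739 + 1512 = -4227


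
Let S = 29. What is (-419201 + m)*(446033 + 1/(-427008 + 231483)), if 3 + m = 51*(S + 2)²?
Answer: -32284754506128532/195525 ≈ -1.6512e+11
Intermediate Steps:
m = 49008 (m = -3 + 51*(29 + 2)² = -3 + 51*31² = -3 + 51*961 = -3 + 49011 = 49008)
(-419201 + m)*(446033 + 1/(-427008 + 231483)) = (-419201 + 49008)*(446033 + 1/(-427008 + 231483)) = -370193*(446033 + 1/(-195525)) = -370193*(446033 - 1/195525) = -370193*87210602324/195525 = -32284754506128532/195525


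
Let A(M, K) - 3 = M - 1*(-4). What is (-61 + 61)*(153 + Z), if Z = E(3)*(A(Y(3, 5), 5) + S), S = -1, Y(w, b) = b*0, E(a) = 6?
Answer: 0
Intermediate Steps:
Y(w, b) = 0
A(M, K) = 7 + M (A(M, K) = 3 + (M - 1*(-4)) = 3 + (M + 4) = 3 + (4 + M) = 7 + M)
Z = 36 (Z = 6*((7 + 0) - 1) = 6*(7 - 1) = 6*6 = 36)
(-61 + 61)*(153 + Z) = (-61 + 61)*(153 + 36) = 0*189 = 0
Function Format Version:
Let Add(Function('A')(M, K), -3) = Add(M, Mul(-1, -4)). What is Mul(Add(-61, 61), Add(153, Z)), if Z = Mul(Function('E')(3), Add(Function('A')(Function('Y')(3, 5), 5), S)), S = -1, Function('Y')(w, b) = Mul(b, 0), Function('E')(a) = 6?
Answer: 0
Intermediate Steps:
Function('Y')(w, b) = 0
Function('A')(M, K) = Add(7, M) (Function('A')(M, K) = Add(3, Add(M, Mul(-1, -4))) = Add(3, Add(M, 4)) = Add(3, Add(4, M)) = Add(7, M))
Z = 36 (Z = Mul(6, Add(Add(7, 0), -1)) = Mul(6, Add(7, -1)) = Mul(6, 6) = 36)
Mul(Add(-61, 61), Add(153, Z)) = Mul(Add(-61, 61), Add(153, 36)) = Mul(0, 189) = 0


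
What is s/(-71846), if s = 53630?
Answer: -26815/35923 ≈ -0.74646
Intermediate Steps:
s/(-71846) = 53630/(-71846) = 53630*(-1/71846) = -26815/35923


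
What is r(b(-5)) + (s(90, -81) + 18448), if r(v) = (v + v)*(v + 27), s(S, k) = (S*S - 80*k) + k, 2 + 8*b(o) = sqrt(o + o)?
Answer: 526933/16 + 53*I*sqrt(10)/8 ≈ 32933.0 + 20.95*I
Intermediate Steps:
b(o) = -1/4 + sqrt(2)*sqrt(o)/8 (b(o) = -1/4 + sqrt(o + o)/8 = -1/4 + sqrt(2*o)/8 = -1/4 + (sqrt(2)*sqrt(o))/8 = -1/4 + sqrt(2)*sqrt(o)/8)
s(S, k) = S**2 - 79*k (s(S, k) = (S**2 - 80*k) + k = S**2 - 79*k)
r(v) = 2*v*(27 + v) (r(v) = (2*v)*(27 + v) = 2*v*(27 + v))
r(b(-5)) + (s(90, -81) + 18448) = 2*(-1/4 + sqrt(2)*sqrt(-5)/8)*(27 + (-1/4 + sqrt(2)*sqrt(-5)/8)) + ((90**2 - 79*(-81)) + 18448) = 2*(-1/4 + sqrt(2)*(I*sqrt(5))/8)*(27 + (-1/4 + sqrt(2)*(I*sqrt(5))/8)) + ((8100 + 6399) + 18448) = 2*(-1/4 + I*sqrt(10)/8)*(27 + (-1/4 + I*sqrt(10)/8)) + (14499 + 18448) = 2*(-1/4 + I*sqrt(10)/8)*(107/4 + I*sqrt(10)/8) + 32947 = 32947 + 2*(-1/4 + I*sqrt(10)/8)*(107/4 + I*sqrt(10)/8)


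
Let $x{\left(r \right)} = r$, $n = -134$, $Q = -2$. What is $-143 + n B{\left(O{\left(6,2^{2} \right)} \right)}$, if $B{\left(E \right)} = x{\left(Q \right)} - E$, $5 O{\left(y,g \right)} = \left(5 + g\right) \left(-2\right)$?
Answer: $- \frac{1787}{5} \approx -357.4$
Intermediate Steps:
$O{\left(y,g \right)} = -2 - \frac{2 g}{5}$ ($O{\left(y,g \right)} = \frac{\left(5 + g\right) \left(-2\right)}{5} = \frac{-10 - 2 g}{5} = -2 - \frac{2 g}{5}$)
$B{\left(E \right)} = -2 - E$
$-143 + n B{\left(O{\left(6,2^{2} \right)} \right)} = -143 - 134 \left(-2 - \left(-2 - \frac{2 \cdot 2^{2}}{5}\right)\right) = -143 - 134 \left(-2 - \left(-2 - \frac{8}{5}\right)\right) = -143 - 134 \left(-2 - - \frac{18}{5}\right) = -143 - 134 \left(-2 + \frac{18}{5}\right) = -143 - \frac{1072}{5} = - \frac{1787}{5}$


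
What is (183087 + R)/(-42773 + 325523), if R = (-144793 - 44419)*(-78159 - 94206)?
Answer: 10871236489/94250 ≈ 1.1534e+5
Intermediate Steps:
R = 32613526380 (R = -189212*(-172365) = 32613526380)
(183087 + R)/(-42773 + 325523) = (183087 + 32613526380)/(-42773 + 325523) = 32613709467/282750 = 32613709467*(1/282750) = 10871236489/94250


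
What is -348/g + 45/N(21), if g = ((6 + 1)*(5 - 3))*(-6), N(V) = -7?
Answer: -16/7 ≈ -2.2857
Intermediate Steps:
g = -84 (g = (7*2)*(-6) = 14*(-6) = -84)
-348/g + 45/N(21) = -348/(-84) + 45/(-7) = -348*(-1/84) + 45*(-⅐) = 29/7 - 45/7 = -16/7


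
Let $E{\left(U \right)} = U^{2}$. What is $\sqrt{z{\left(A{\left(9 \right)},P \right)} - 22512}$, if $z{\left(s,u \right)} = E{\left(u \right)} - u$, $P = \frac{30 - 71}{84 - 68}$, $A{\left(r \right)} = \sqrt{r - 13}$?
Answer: $\frac{i \sqrt{5760735}}{16} \approx 150.01 i$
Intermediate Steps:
$A{\left(r \right)} = \sqrt{-13 + r}$
$P = - \frac{41}{16} \approx -2.5625$
$z{\left(s,u \right)} = u^{2} - u$
$\sqrt{z{\left(A{\left(9 \right)},P \right)} - 22512} = \sqrt{- \frac{41 \left(-1 - \frac{41}{16}\right)}{16} - 22512} = \sqrt{\left(- \frac{41}{16}\right) \left(- \frac{57}{16}\right) - 22512} = \sqrt{\frac{2337}{256} - 22512} = \sqrt{- \frac{5760735}{256}} = \frac{i \sqrt{5760735}}{16}$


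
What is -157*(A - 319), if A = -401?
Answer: 113040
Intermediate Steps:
-157*(A - 319) = -157*(-401 - 319) = -157*(-720) = 113040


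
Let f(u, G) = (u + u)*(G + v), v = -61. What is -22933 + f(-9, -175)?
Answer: -18685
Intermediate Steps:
f(u, G) = 2*u*(-61 + G) (f(u, G) = (u + u)*(G - 61) = (2*u)*(-61 + G) = 2*u*(-61 + G))
-22933 + f(-9, -175) = -22933 + 2*(-9)*(-61 - 175) = -22933 + 2*(-9)*(-236) = -22933 + 4248 = -18685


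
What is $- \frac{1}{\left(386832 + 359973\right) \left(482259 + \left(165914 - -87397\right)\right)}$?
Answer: $- \frac{1}{549327353850} \approx -1.8204 \cdot 10^{-12}$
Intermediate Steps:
$- \frac{1}{\left(386832 + 359973\right) \left(482259 + \left(165914 - -87397\right)\right)} = - \frac{1}{746805 \left(482259 + \left(165914 + 87397\right)\right)} = - \frac{1}{746805 \left(482259 + 253311\right)} = - \frac{1}{746805 \cdot 735570} = - \frac{1}{549327353850}$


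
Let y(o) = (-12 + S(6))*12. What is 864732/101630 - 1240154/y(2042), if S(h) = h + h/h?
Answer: 6304436747/304890 ≈ 20678.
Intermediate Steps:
S(h) = 1 + h (S(h) = h + 1 = 1 + h)
y(o) = -60 (y(o) = (-12 + (1 + 6))*12 = (-12 + 7)*12 = -5*12 = -60)
864732/101630 - 1240154/y(2042) = 864732/101630 - 1240154/(-60) = 864732*(1/101630) - 1240154*(-1/60) = 432366/50815 + 620077/30 = 6304436747/304890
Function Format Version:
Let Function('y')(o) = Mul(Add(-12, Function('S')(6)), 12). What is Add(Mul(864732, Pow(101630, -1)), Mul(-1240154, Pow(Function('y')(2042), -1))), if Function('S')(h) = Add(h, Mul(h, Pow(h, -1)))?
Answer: Rational(6304436747, 304890) ≈ 20678.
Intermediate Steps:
Function('S')(h) = Add(1, h) (Function('S')(h) = Add(h, 1) = Add(1, h))
Function('y')(o) = -60 (Function('y')(o) = Mul(Add(-12, Add(1, 6)), 12) = Mul(Add(-12, 7), 12) = Mul(-5, 12) = -60)
Add(Mul(864732, Pow(101630, -1)), Mul(-1240154, Pow(Function('y')(2042), -1))) = Add(Mul(864732, Pow(101630, -1)), Mul(-1240154, Pow(-60, -1))) = Add(Mul(864732, Rational(1, 101630)), Mul(-1240154, Rational(-1, 60))) = Add(Rational(432366, 50815), Rational(620077, 30)) = Rational(6304436747, 304890)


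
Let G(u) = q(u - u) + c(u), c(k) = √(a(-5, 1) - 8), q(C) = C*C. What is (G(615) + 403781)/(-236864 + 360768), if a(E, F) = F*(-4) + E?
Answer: 403781/123904 + I*√17/123904 ≈ 3.2588 + 3.3277e-5*I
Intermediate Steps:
a(E, F) = E - 4*F (a(E, F) = -4*F + E = E - 4*F)
q(C) = C²
c(k) = I*√17 (c(k) = √((-5 - 4*1) - 8) = √((-5 - 4) - 8) = √(-9 - 8) = √(-17) = I*√17)
G(u) = I*√17 (G(u) = (u - u)² + I*√17 = 0² + I*√17 = 0 + I*√17 = I*√17)
(G(615) + 403781)/(-236864 + 360768) = (I*√17 + 403781)/(-236864 + 360768) = (403781 + I*√17)/123904 = (403781 + I*√17)*(1/123904) = 403781/123904 + I*√17/123904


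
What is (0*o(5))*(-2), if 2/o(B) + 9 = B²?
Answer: 0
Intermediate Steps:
o(B) = 2/(-9 + B²)
(0*o(5))*(-2) = (0*(2/(-9 + 5²)))*(-2) = (0*(2/(-9 + 25)))*(-2) = (0*(2/16))*(-2) = (0*(2*(1/16)))*(-2) = (0*(⅛))*(-2) = 0*(-2) = 0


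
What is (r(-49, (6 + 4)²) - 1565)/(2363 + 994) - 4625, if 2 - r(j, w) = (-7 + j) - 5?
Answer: -15527627/3357 ≈ -4625.4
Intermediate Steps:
r(j, w) = 14 - j (r(j, w) = 2 - ((-7 + j) - 5) = 2 - (-12 + j) = 2 + (12 - j) = 14 - j)
(r(-49, (6 + 4)²) - 1565)/(2363 + 994) - 4625 = ((14 - 1*(-49)) - 1565)/(2363 + 994) - 4625 = ((14 + 49) - 1565)/3357 - 4625 = (63 - 1565)*(1/3357) - 4625 = -1502*1/3357 - 4625 = -1502/3357 - 4625 = -15527627/3357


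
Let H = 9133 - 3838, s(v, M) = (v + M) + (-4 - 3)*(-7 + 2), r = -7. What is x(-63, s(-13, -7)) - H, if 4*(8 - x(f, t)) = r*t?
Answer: -21043/4 ≈ -5260.8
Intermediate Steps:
s(v, M) = 35 + M + v (s(v, M) = (M + v) - 7*(-5) = (M + v) + 35 = 35 + M + v)
x(f, t) = 8 + 7*t/4 (x(f, t) = 8 - (-7)*t/4 = 8 + 7*t/4)
H = 5295
x(-63, s(-13, -7)) - H = (8 + 7*(35 - 7 - 13)/4) - 1*5295 = (8 + (7/4)*15) - 5295 = (8 + 105/4) - 5295 = 137/4 - 5295 = -21043/4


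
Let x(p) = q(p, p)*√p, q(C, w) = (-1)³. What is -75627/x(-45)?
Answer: -25209*I*√5/5 ≈ -11274.0*I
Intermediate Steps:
q(C, w) = -1
x(p) = -√p
-75627/x(-45) = -75627*I*√5/15 = -25209*I*√5/5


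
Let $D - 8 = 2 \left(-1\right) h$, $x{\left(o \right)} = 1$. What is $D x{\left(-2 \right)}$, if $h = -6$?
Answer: $20$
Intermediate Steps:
$D = 20$ ($D = 8 + 2 \left(-1\right) \left(-6\right) = 8 - -12 = 8 + 12 = 20$)
$D x{\left(-2 \right)} = 20 \cdot 1 = 20$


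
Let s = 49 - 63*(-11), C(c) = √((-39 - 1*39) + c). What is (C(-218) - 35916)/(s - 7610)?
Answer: 8979/1717 - I*√74/3434 ≈ 5.2295 - 0.002505*I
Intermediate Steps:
C(c) = √(-78 + c) (C(c) = √((-39 - 39) + c) = √(-78 + c))
s = 742 (s = 49 + 693 = 742)
(C(-218) - 35916)/(s - 7610) = (√(-78 - 218) - 35916)/(742 - 7610) = (√(-296) - 35916)/(-6868) = (2*I*√74 - 35916)*(-1/6868) = (-35916 + 2*I*√74)*(-1/6868) = 8979/1717 - I*√74/3434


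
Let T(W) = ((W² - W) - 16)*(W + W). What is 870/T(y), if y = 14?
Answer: 435/2324 ≈ 0.18718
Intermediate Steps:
T(W) = 2*W*(-16 + W² - W) (T(W) = (-16 + W² - W)*(2*W) = 2*W*(-16 + W² - W))
870/T(y) = 870/((2*14*(-16 + 14² - 1*14))) = 870/((2*14*(-16 + 196 - 14))) = 870/((2*14*166)) = 870/4648 = 870*(1/4648) = 435/2324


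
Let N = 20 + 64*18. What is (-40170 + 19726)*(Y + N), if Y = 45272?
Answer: -949501136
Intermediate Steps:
N = 1172 (N = 20 + 1152 = 1172)
(-40170 + 19726)*(Y + N) = (-40170 + 19726)*(45272 + 1172) = -20444*46444 = -949501136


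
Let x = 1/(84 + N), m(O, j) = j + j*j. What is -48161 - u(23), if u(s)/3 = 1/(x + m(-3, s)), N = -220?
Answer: -3615494839/75071 ≈ -48161.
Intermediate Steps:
m(O, j) = j + j²
x = -1/136 (x = 1/(84 - 220) = 1/(-136) = -1/136 ≈ -0.0073529)
u(s) = 3/(-1/136 + s*(1 + s))
-48161 - u(23) = -48161 - 408/(-1 + 136*23*(1 + 23)) = -48161 - 408/(-1 + 136*23*24) = -48161 - 408/(-1 + 75072) = -48161 - 408/75071 = -3615494839/75071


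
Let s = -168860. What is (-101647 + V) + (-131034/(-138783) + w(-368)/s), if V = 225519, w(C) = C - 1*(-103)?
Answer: 193529984762273/1562326492 ≈ 1.2387e+5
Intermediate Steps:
w(C) = 103 + C (w(C) = C + 103 = 103 + C)
(-101647 + V) + (-131034/(-138783) + w(-368)/s) = (-101647 + 225519) + (-131034/(-138783) + (103 - 368)/(-168860)) = 123872 + (-131034*(-1/138783) - 265*(-1/168860)) = 123872 + (43678/46261 + 53/33772) = 123872 + 1477545249/1562326492 = 193529984762273/1562326492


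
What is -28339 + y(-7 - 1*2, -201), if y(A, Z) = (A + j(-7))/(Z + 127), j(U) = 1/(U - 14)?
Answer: -22019308/777 ≈ -28339.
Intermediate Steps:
j(U) = 1/(-14 + U)
y(A, Z) = (-1/21 + A)/(127 + Z) (y(A, Z) = (A + 1/(-14 - 7))/(Z + 127) = (A + 1/(-21))/(127 + Z) = (A - 1/21)/(127 + Z) = (-1/21 + A)/(127 + Z))
-28339 + y(-7 - 1*2, -201) = -28339 + (-1/21 + (-7 - 1*2))/(127 - 201) = -28339 + (-1/21 + (-7 - 2))/(-74) = -28339 - (-1/21 - 9)/74 = -28339 - 1/74*(-190/21) = -28339 + 95/777 = -22019308/777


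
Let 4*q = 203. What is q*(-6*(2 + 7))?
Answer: -5481/2 ≈ -2740.5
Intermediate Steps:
q = 203/4 (q = (1/4)*203 = 203/4 ≈ 50.750)
q*(-6*(2 + 7)) = 203*(-6*(2 + 7))/4 = 203*(-6*9)/4 = (203/4)*(-54) = -5481/2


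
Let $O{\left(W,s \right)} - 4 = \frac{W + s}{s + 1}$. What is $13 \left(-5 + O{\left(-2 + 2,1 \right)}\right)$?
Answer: $- \frac{13}{2} \approx -6.5$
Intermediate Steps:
$O{\left(W,s \right)} = 4 + \frac{W + s}{1 + s}$ ($O{\left(W,s \right)} = 4 + \frac{W + s}{s + 1} = 4 + \frac{W + s}{1 + s}$)
$13 \left(-5 + O{\left(-2 + 2,1 \right)}\right) = 13 \left(-5 + \frac{4 + \left(-2 + 2\right) + 5 \cdot 1}{1 + 1}\right) = 13 \left(-5 + \frac{4 + 0 + 5}{2}\right) = 13 \left(-5 + \frac{1}{2} \cdot 9\right) = 13 \left(-5 + \frac{9}{2}\right) = 13 \left(- \frac{1}{2}\right) = - \frac{13}{2}$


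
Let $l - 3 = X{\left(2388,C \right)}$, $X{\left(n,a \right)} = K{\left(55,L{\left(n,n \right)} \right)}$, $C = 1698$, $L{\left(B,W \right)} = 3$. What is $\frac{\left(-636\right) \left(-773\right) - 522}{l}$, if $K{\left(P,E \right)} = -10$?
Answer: $-70158$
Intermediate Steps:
$X{\left(n,a \right)} = -10$
$l = -7$ ($l = 3 - 10 = -7$)
$\frac{\left(-636\right) \left(-773\right) - 522}{l} = \frac{\left(-636\right) \left(-773\right) - 522}{-7} = \left(491628 - 522\right) \left(- \frac{1}{7}\right) = 491106 \left(- \frac{1}{7}\right) = -70158$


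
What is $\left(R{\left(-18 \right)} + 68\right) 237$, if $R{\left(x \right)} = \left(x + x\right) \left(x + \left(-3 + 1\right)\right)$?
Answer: $186756$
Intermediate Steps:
$R{\left(x \right)} = 2 x \left(-2 + x\right)$ ($R{\left(x \right)} = 2 x \left(x - 2\right) = 2 x \left(-2 + x\right)$)
$\left(R{\left(-18 \right)} + 68\right) 237 = \left(2 \left(-18\right) \left(-2 - 18\right) + 68\right) 237 = \left(2 \left(-18\right) \left(-20\right) + 68\right) 237 = \left(720 + 68\right) 237 = 788 \cdot 237 = 186756$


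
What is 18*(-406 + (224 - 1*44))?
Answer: -4068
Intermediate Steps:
18*(-406 + (224 - 1*44)) = 18*(-406 + (224 - 44)) = 18*(-406 + 180) = 18*(-226) = -4068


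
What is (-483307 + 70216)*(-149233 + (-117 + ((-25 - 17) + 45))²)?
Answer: 56278278567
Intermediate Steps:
(-483307 + 70216)*(-149233 + (-117 + ((-25 - 17) + 45))²) = -413091*(-149233 + (-117 + (-42 + 45))²) = -413091*(-149233 + (-117 + 3)²) = -413091*(-149233 + (-114)²) = -413091*(-149233 + 12996) = -413091*(-136237) = 56278278567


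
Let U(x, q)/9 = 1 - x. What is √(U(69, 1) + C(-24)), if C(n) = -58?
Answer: I*√670 ≈ 25.884*I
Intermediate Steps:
U(x, q) = 9 - 9*x (U(x, q) = 9*(1 - x) = 9 - 9*x)
√(U(69, 1) + C(-24)) = √((9 - 9*69) - 58) = √((9 - 621) - 58) = √(-612 - 58) = √(-670) = I*√670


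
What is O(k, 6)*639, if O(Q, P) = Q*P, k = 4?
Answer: 15336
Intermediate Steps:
O(Q, P) = P*Q
O(k, 6)*639 = (6*4)*639 = 24*639 = 15336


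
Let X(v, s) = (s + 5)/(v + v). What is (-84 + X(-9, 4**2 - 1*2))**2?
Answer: 2343961/324 ≈ 7234.4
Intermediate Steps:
X(v, s) = (5 + s)/(2*v) (X(v, s) = (5 + s)/((2*v)) = (5 + s)*(1/(2*v)) = (5 + s)/(2*v))
(-84 + X(-9, 4**2 - 1*2))**2 = (-84 + (1/2)*(5 + (4**2 - 1*2))/(-9))**2 = (-84 + (1/2)*(-1/9)*(5 + (16 - 2)))**2 = (-84 + (1/2)*(-1/9)*(5 + 14))**2 = (-84 + (1/2)*(-1/9)*19)**2 = (-84 - 19/18)**2 = (-1531/18)**2 = 2343961/324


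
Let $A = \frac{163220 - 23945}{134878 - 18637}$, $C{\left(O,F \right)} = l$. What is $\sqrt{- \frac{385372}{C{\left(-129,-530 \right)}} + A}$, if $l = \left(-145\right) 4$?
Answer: $\frac{\sqrt{21011002762989490}}{5618315} \approx 25.8$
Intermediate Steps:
$l = -580$
$C{\left(O,F \right)} = -580$
$A = \frac{46425}{38747}$ ($A = \frac{139275}{116241} = 139275 \cdot \frac{1}{116241} = \frac{46425}{38747} \approx 1.1982$)
$\sqrt{- \frac{385372}{C{\left(-129,-530 \right)}} + A} = \sqrt{- \frac{385372}{-580} + \frac{46425}{38747}} = \sqrt{\left(-385372\right) \left(- \frac{1}{580}\right) + \frac{46425}{38747}} = \sqrt{\frac{96343}{145} + \frac{46425}{38747}} = \sqrt{\frac{3739733846}{5618315}} = \frac{\sqrt{21011002762989490}}{5618315}$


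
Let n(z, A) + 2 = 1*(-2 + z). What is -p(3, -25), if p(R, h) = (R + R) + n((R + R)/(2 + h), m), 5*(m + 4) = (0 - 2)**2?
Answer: -40/23 ≈ -1.7391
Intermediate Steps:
m = -16/5 (m = -4 + (0 - 2)**2/5 = -4 + (1/5)*(-2)**2 = -4 + (1/5)*4 = -4 + 4/5 = -16/5 ≈ -3.2000)
n(z, A) = -4 + z (n(z, A) = -2 + 1*(-2 + z) = -2 + (-2 + z) = -4 + z)
p(R, h) = -4 + 2*R + 2*R/(2 + h) (p(R, h) = (R + R) + (-4 + (R + R)/(2 + h)) = 2*R + (-4 + (2*R)/(2 + h)) = 2*R + (-4 + 2*R/(2 + h)) = -4 + 2*R + 2*R/(2 + h))
-p(3, -25) = -2*(3 + (-2 + 3)*(2 - 25))/(2 - 25) = -2*(3 + 1*(-23))/(-23) = -2*(-1)*(3 - 23)/23 = -2*(-1)*(-20)/23 = -1*40/23 = -40/23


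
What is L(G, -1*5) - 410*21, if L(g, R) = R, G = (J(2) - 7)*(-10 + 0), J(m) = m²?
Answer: -8615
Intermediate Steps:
G = 30 (G = (2² - 7)*(-10 + 0) = (4 - 7)*(-10) = -3*(-10) = 30)
L(G, -1*5) - 410*21 = -1*5 - 410*21 = -5 - 8610 = -8615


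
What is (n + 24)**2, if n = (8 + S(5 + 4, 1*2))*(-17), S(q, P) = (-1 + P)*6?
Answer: 45796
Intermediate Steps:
S(q, P) = -6 + 6*P
n = -238 (n = (8 + (-6 + 6*(1*2)))*(-17) = (8 + (-6 + 6*2))*(-17) = (8 + (-6 + 12))*(-17) = (8 + 6)*(-17) = 14*(-17) = -238)
(n + 24)**2 = (-238 + 24)**2 = (-214)**2 = 45796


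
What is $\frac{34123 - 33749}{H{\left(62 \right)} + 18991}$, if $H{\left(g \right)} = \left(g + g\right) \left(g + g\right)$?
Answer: $\frac{374}{34367} \approx 0.010883$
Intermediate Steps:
$H{\left(g \right)} = 4 g^{2}$ ($H{\left(g \right)} = 2 g 2 g = 4 g^{2}$)
$\frac{34123 - 33749}{H{\left(62 \right)} + 18991} = \frac{34123 - 33749}{4 \cdot 62^{2} + 18991} = \frac{374}{4 \cdot 3844 + 18991} = \frac{374}{15376 + 18991} = \frac{374}{34367}$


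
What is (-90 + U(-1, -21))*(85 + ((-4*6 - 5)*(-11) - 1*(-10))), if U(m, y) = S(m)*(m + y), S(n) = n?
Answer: -28152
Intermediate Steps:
U(m, y) = m*(m + y)
(-90 + U(-1, -21))*(85 + ((-4*6 - 5)*(-11) - 1*(-10))) = (-90 - (-1 - 21))*(85 + ((-4*6 - 5)*(-11) - 1*(-10))) = (-90 - 1*(-22))*(85 + ((-24 - 5)*(-11) + 10)) = (-90 + 22)*(85 + (-29*(-11) + 10)) = -68*(85 + (319 + 10)) = -68*(85 + 329) = -68*414 = -28152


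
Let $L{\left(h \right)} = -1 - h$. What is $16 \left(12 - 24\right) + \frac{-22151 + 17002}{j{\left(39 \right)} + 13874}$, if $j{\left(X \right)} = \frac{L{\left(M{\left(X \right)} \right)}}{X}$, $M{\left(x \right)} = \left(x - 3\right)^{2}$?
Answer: $- \frac{103840299}{539789} \approx -192.37$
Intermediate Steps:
$M{\left(x \right)} = \left(-3 + x\right)^{2}$
$j{\left(X \right)} = \frac{-1 - \left(-3 + X\right)^{2}}{X}$
$16 \left(12 - 24\right) + \frac{-22151 + 17002}{j{\left(39 \right)} + 13874} = 16 \left(12 - 24\right) + \frac{-22151 + 17002}{\frac{-1 - \left(-3 + 39\right)^{2}}{39} + 13874} = 16 \left(-12\right) - \frac{5149}{\frac{-1 - 36^{2}}{39} + 13874} = -192 - \frac{5149}{\frac{-1 - 1296}{39} + 13874} = -192 - \frac{5149}{\frac{1}{39} \left(-1297\right) + 13874} = -192 - \frac{5149}{- \frac{1297}{39} + 13874} = -192 - \frac{5149}{\frac{539789}{39}} = -192 - \frac{200811}{539789} = - \frac{103840299}{539789}$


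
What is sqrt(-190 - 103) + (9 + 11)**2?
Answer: 400 + I*sqrt(293) ≈ 400.0 + 17.117*I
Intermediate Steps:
sqrt(-190 - 103) + (9 + 11)**2 = sqrt(-293) + 20**2 = I*sqrt(293) + 400 = 400 + I*sqrt(293)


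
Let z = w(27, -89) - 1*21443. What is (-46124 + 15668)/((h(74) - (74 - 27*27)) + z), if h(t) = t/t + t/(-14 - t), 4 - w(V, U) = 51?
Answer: 1340064/916733 ≈ 1.4618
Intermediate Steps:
w(V, U) = -47 (w(V, U) = 4 - 1*51 = 4 - 51 = -47)
h(t) = 1 + t/(-14 - t)
z = -21490 (z = -47 - 1*21443 = -47 - 21443 = -21490)
(-46124 + 15668)/((h(74) - (74 - 27*27)) + z) = (-46124 + 15668)/((14/(14 + 74) - (74 - 27*27)) - 21490) = -30456/((14/88 - (74 - 729)) - 21490) = -30456/((14*(1/88) - 1*(-655)) - 21490) = -30456/((7/44 + 655) - 21490) = -30456/(28827/44 - 21490) = -30456/(-916733/44) = -30456*(-44/916733) = 1340064/916733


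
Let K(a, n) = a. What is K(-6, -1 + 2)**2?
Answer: 36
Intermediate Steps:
K(-6, -1 + 2)**2 = (-6)**2 = 36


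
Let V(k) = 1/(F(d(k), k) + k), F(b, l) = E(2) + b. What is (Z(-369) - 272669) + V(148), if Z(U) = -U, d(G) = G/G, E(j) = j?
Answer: -41117299/151 ≈ -2.7230e+5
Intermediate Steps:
d(G) = 1
F(b, l) = 2 + b
V(k) = 1/(3 + k) (V(k) = 1/((2 + 1) + k) = 1/(3 + k))
(Z(-369) - 272669) + V(148) = (-1*(-369) - 272669) + 1/(3 + 148) = (369 - 272669) + 1/151 = -272300 + 1/151 = -41117299/151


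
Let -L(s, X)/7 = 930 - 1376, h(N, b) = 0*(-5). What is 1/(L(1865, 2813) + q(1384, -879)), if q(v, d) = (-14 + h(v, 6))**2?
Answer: 1/3318 ≈ 0.00030139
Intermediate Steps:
h(N, b) = 0
q(v, d) = 196 (q(v, d) = (-14 + 0)**2 = (-14)**2 = 196)
L(s, X) = 3122 (L(s, X) = -7*(930 - 1376) = -7*(-446) = 3122)
1/(L(1865, 2813) + q(1384, -879)) = 1/(3122 + 196) = 1/3318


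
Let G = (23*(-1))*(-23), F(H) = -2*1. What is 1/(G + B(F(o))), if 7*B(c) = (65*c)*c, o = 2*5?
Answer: 7/3963 ≈ 0.0017663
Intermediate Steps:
o = 10
F(H) = -2
B(c) = 65*c²/7 (B(c) = ((65*c)*c)/7 = (65*c²)/7 = 65*c²/7)
G = 529 (G = -23*(-23) = 529)
1/(G + B(F(o))) = 1/(529 + (65/7)*(-2)²) = 1/(529 + (65/7)*4) = 1/(529 + 260/7) = 1/(3963/7) = 7/3963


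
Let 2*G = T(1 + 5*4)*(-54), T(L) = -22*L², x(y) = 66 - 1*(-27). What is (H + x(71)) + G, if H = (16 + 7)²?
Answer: 262576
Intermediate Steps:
x(y) = 93 (x(y) = 66 + 27 = 93)
H = 529 (H = 23² = 529)
G = 261954 (G = (-22*(1 + 5*4)²*(-54))/2 = (-22*(1 + 20)²*(-54))/2 = (-22*21²*(-54))/2 = (-22*441*(-54))/2 = (-9702*(-54))/2 = (½)*523908 = 261954)
(H + x(71)) + G = (529 + 93) + 261954 = 622 + 261954 = 262576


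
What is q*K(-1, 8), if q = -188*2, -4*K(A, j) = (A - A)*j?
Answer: 0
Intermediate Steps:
K(A, j) = 0 (K(A, j) = -(A - A)*j/4 = -0*j = -¼*0 = 0)
q = -376
q*K(-1, 8) = -376*0 = 0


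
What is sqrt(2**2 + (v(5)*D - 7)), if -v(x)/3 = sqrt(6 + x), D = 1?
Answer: sqrt(-3 - 3*sqrt(11)) ≈ 3.5986*I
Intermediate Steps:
v(x) = -3*sqrt(6 + x)
sqrt(2**2 + (v(5)*D - 7)) = sqrt(2**2 + (-3*sqrt(6 + 5)*1 - 7)) = sqrt(4 + (-3*sqrt(11)*1 - 7)) = sqrt(4 + (-3*sqrt(11) - 7)) = sqrt(4 + (-7 - 3*sqrt(11))) = sqrt(-3 - 3*sqrt(11))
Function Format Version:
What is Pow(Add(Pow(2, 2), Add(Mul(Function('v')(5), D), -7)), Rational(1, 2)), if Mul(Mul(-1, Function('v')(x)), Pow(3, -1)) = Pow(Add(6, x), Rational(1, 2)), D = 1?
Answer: Pow(Add(-3, Mul(-3, Pow(11, Rational(1, 2)))), Rational(1, 2)) ≈ Mul(3.5986, I)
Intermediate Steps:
Function('v')(x) = Mul(-3, Pow(Add(6, x), Rational(1, 2)))
Pow(Add(Pow(2, 2), Add(Mul(Function('v')(5), D), -7)), Rational(1, 2)) = Pow(Add(Pow(2, 2), Add(Mul(Mul(-3, Pow(Add(6, 5), Rational(1, 2))), 1), -7)), Rational(1, 2)) = Pow(Add(4, Add(Mul(Mul(-3, Pow(11, Rational(1, 2))), 1), -7)), Rational(1, 2)) = Pow(Add(4, Add(Mul(-3, Pow(11, Rational(1, 2))), -7)), Rational(1, 2)) = Pow(Add(4, Add(-7, Mul(-3, Pow(11, Rational(1, 2))))), Rational(1, 2)) = Pow(Add(-3, Mul(-3, Pow(11, Rational(1, 2)))), Rational(1, 2))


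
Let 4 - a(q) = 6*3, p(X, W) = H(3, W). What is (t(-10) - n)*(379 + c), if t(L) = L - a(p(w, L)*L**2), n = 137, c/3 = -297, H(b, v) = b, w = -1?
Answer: 68096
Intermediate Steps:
p(X, W) = 3
a(q) = -14 (a(q) = 4 - 6*3 = 4 - 1*18 = 4 - 18 = -14)
c = -891 (c = 3*(-297) = -891)
t(L) = 14 + L (t(L) = L - 1*(-14) = L + 14 = 14 + L)
(t(-10) - n)*(379 + c) = ((14 - 10) - 1*137)*(379 - 891) = (4 - 137)*(-512) = -133*(-512) = 68096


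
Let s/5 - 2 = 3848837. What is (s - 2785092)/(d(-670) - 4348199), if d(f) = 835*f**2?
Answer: 16459103/370483301 ≈ 0.044426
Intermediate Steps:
s = 19244195 (s = 10 + 5*3848837 = 10 + 19244185 = 19244195)
(s - 2785092)/(d(-670) - 4348199) = (19244195 - 2785092)/(835*(-670)**2 - 4348199) = 16459103/(835*448900 - 4348199) = 16459103/(374831500 - 4348199) = 16459103/370483301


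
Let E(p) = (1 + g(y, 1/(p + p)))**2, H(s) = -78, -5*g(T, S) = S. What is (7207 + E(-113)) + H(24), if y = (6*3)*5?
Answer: 9104299261/1276900 ≈ 7130.0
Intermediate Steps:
y = 90 (y = 18*5 = 90)
g(T, S) = -S/5
E(p) = (1 - 1/(10*p))**2 (E(p) = (1 - 1/(5*(p + p)))**2 = (1 - 1/(2*p)/5)**2 = (1 - 1/(10*p))**2)
(7207 + E(-113)) + H(24) = (7207 + (1/100)*(-1 + 10*(-113))**2/(-113)**2) - 78 = (7207 + (1/100)*(1/12769)*(-1 - 1130)**2) - 78 = (7207 + (1/100)*(1/12769)*(-1131)**2) - 78 = (7207 + (1/100)*(1/12769)*1279161) - 78 = (7207 + 1279161/1276900) - 78 = 9203897461/1276900 - 78 = 9104299261/1276900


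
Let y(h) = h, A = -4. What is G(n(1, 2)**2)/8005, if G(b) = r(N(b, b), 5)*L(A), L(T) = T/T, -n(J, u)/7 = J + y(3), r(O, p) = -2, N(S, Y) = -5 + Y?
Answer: -2/8005 ≈ -0.00024984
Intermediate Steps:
n(J, u) = -21 - 7*J (n(J, u) = -7*(J + 3) = -7*(3 + J) = -21 - 7*J)
L(T) = 1
G(b) = -2 (G(b) = -2*1 = -2)
G(n(1, 2)**2)/8005 = -2/8005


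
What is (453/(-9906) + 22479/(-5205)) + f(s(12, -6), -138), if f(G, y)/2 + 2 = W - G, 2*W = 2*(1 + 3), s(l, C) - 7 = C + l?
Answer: -151041211/5728970 ≈ -26.364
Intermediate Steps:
s(l, C) = 7 + C + l (s(l, C) = 7 + (C + l) = 7 + C + l)
W = 4 (W = (2*(1 + 3))/2 = (2*4)/2 = (½)*8 = 4)
f(G, y) = 4 - 2*G (f(G, y) = -4 + 2*(4 - G) = -4 + (8 - 2*G) = 4 - 2*G)
(453/(-9906) + 22479/(-5205)) + f(s(12, -6), -138) = (453/(-9906) + 22479/(-5205)) + (4 - 2*(7 - 6 + 12)) = (453*(-1/9906) + 22479*(-1/5205)) + (4 - 2*13) = (-151/3302 - 7493/1735) + (4 - 26) = -25003871/5728970 - 22 = -151041211/5728970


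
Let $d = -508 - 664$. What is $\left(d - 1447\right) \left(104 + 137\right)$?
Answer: $-631179$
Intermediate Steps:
$d = -1172$
$\left(d - 1447\right) \left(104 + 137\right) = \left(-1172 - 1447\right) \left(104 + 137\right) = \left(-2619\right) 241 = -631179$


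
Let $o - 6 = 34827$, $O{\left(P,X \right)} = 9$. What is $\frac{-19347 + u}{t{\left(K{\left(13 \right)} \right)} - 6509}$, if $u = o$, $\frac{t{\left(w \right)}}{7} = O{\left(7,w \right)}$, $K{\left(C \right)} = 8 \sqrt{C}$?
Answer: $- \frac{7743}{3223} \approx -2.4024$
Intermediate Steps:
$o = 34833$ ($o = 6 + 34827 = 34833$)
$t{\left(w \right)} = 63$ ($t{\left(w \right)} = 7 \cdot 9 = 63$)
$u = 34833$
$\frac{-19347 + u}{t{\left(K{\left(13 \right)} \right)} - 6509} = \frac{-19347 + 34833}{63 - 6509} = \frac{15486}{-6446} = 15486 \left(- \frac{1}{6446}\right) = - \frac{7743}{3223}$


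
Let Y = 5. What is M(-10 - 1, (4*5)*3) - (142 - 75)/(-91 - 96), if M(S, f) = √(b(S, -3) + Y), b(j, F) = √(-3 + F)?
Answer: 67/187 + √(5 + I*√6) ≈ 2.657 + 0.53281*I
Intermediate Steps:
M(S, f) = √(5 + I*√6) (M(S, f) = √(√(-3 - 3) + 5) = √(√(-6) + 5) = √(I*√6 + 5) = √(5 + I*√6))
M(-10 - 1, (4*5)*3) - (142 - 75)/(-91 - 96) = √(5 + I*√6) - (142 - 75)/(-91 - 96) = √(5 + I*√6) - 67/(-187) = √(5 + I*√6) - 67*(-1)/187 = √(5 + I*√6) - 1*(-67/187) = √(5 + I*√6) + 67/187 = 67/187 + √(5 + I*√6)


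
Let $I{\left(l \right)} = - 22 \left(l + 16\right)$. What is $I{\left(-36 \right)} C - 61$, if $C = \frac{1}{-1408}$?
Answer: $- \frac{981}{16} \approx -61.313$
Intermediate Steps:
$C = - \frac{1}{1408} \approx -0.00071023$
$I{\left(l \right)} = -352 - 22 l$ ($I{\left(l \right)} = - 22 \left(16 + l\right) = -352 - 22 l$)
$I{\left(-36 \right)} C - 61 = \left(-352 - -792\right) \left(- \frac{1}{1408}\right) - 61 = \left(-352 + 792\right) \left(- \frac{1}{1408}\right) - 61 = 440 \left(- \frac{1}{1408}\right) - 61 = - \frac{5}{16} - 61 = - \frac{981}{16}$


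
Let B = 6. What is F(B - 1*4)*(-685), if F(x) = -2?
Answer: 1370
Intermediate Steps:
F(B - 1*4)*(-685) = -2*(-685) = 1370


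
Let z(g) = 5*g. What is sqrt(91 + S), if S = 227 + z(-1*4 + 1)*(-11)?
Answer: sqrt(483) ≈ 21.977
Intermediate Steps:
S = 392 (S = 227 + (5*(-1*4 + 1))*(-11) = 227 + (5*(-4 + 1))*(-11) = 227 + (5*(-3))*(-11) = 227 - 15*(-11) = 227 + 165 = 392)
sqrt(91 + S) = sqrt(91 + 392) = sqrt(483)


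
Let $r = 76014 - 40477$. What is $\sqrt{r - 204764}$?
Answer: $3 i \sqrt{18803} \approx 411.37 i$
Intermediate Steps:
$r = 35537$
$\sqrt{r - 204764} = \sqrt{35537 - 204764} = \sqrt{-169227} = 3 i \sqrt{18803}$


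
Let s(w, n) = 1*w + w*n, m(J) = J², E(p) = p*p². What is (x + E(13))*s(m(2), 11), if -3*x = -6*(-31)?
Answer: 102480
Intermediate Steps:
E(p) = p³
s(w, n) = w + n*w
x = -62 (x = -(-1)*6*(-31)/3 = -(-1)*(-186)/3 = -⅓*186 = -62)
(x + E(13))*s(m(2), 11) = (-62 + 13³)*(2²*(1 + 11)) = (-62 + 2197)*(4*12) = 2135*48 = 102480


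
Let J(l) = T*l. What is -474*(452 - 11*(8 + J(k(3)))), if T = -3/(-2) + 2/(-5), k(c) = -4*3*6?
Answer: -2927424/5 ≈ -5.8549e+5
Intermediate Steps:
k(c) = -72 (k(c) = -12*6 = -72)
T = 11/10 (T = -3*(-½) + 2*(-⅕) = 3/2 - ⅖ = 11/10 ≈ 1.1000)
J(l) = 11*l/10
-474*(452 - 11*(8 + J(k(3)))) = -474*(452 - 11*(8 + (11/10)*(-72))) = -474*(452 - 11*(8 - 396/5)) = -474*(452 - 11*(-356/5)) = -474*(452 + 3916/5) = -474*6176/5 = -2927424/5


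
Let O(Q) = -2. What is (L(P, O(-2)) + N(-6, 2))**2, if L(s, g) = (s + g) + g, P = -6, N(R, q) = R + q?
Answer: 196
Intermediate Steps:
L(s, g) = s + 2*g (L(s, g) = (g + s) + g = s + 2*g)
(L(P, O(-2)) + N(-6, 2))**2 = ((-6 + 2*(-2)) + (-6 + 2))**2 = ((-6 - 4) - 4)**2 = (-10 - 4)**2 = (-14)**2 = 196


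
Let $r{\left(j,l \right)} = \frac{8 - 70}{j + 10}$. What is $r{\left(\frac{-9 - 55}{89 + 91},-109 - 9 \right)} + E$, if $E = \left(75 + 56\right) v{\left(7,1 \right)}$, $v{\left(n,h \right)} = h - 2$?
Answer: $- \frac{962}{7} \approx -137.43$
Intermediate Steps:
$r{\left(j,l \right)} = - \frac{62}{10 + j}$
$v{\left(n,h \right)} = -2 + h$
$E = -131$ ($E = \left(75 + 56\right) \left(-2 + 1\right) = 131 \left(-1\right) = -131$)
$r{\left(\frac{-9 - 55}{89 + 91},-109 - 9 \right)} + E = - \frac{62}{10 + \frac{-9 - 55}{89 + 91}} - 131 = - \frac{62}{10 - \frac{64}{180}} - 131 = - \frac{62}{10 - \frac{16}{45}} - 131 = - \frac{62}{\frac{434}{45}} - 131 = \left(-62\right) \frac{45}{434} - 131 = - \frac{45}{7} - 131 = - \frac{962}{7}$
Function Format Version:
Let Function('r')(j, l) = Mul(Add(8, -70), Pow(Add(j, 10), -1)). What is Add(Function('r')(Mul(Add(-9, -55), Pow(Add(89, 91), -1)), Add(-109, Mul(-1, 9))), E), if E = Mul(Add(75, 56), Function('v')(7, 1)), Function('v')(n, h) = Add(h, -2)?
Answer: Rational(-962, 7) ≈ -137.43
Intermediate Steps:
Function('r')(j, l) = Mul(-62, Pow(Add(10, j), -1))
Function('v')(n, h) = Add(-2, h)
E = -131 (E = Mul(Add(75, 56), Add(-2, 1)) = Mul(131, -1) = -131)
Add(Function('r')(Mul(Add(-9, -55), Pow(Add(89, 91), -1)), Add(-109, Mul(-1, 9))), E) = Add(Mul(-62, Pow(Add(10, Mul(Add(-9, -55), Pow(Add(89, 91), -1))), -1)), -131) = Add(Mul(-62, Pow(Add(10, Mul(-64, Pow(180, -1))), -1)), -131) = Add(Mul(-62, Pow(Add(10, Mul(-64, Rational(1, 180))), -1)), -131) = Add(Mul(-62, Pow(Add(10, Rational(-16, 45)), -1)), -131) = Add(Mul(-62, Pow(Rational(434, 45), -1)), -131) = Add(Mul(-62, Rational(45, 434)), -131) = Add(Rational(-45, 7), -131) = Rational(-962, 7)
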